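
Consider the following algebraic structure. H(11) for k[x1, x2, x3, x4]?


C(d+n-1,n-1)=C(14,3)=364


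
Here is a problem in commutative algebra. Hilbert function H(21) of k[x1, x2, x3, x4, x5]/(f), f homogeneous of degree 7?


C(25,4)-C(18,4)=12650-3060=9590


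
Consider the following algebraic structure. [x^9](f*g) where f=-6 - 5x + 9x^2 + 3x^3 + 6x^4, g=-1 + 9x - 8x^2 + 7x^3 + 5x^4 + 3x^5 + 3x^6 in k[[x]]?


[x^9] = sum a_i*b_j, i+j=9
  3*3=9
  6*3=18
Sum=27


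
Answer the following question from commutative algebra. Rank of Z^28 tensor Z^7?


rank(M(x)N) = rank(M)*rank(N)
28*7 = 196


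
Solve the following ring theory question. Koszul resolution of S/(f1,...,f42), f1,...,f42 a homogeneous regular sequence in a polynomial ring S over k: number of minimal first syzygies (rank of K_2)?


Regular sequence => Koszul complex is the minimal free resolution.
Syz_1 minimally generated by Koszul relations f_i*e_j - f_j*e_i (i<j): mu(Syz_1) = beta_2 = C(m,2) = m(m-1)/2
m=42
42*41/2 = 861


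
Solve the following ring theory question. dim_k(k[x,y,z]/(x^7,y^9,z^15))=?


Basis: x^iy^jz^k, i<7,j<9,k<15
7*9*15=945


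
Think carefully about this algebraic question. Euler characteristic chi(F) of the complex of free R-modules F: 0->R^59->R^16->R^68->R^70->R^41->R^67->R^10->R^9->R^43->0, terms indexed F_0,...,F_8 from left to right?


chi = sum (-1)^i * rank:
(-1)^0*59=59
(-1)^1*16=-16
(-1)^2*68=68
(-1)^3*70=-70
(-1)^4*41=41
(-1)^5*67=-67
(-1)^6*10=10
(-1)^7*9=-9
(-1)^8*43=43
chi=59


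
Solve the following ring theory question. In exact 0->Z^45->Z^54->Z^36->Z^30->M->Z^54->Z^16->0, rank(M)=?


Alt sum=0:
(-1)^0*45 + (-1)^1*54 + (-1)^2*36 + (-1)^3*30 + (-1)^4*? + (-1)^5*54 + (-1)^6*16=0
rank(M)=41


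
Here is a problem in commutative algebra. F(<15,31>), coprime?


gcd(15,31)=1 => F=ab-a-b=15*31-15-31=465-46=419


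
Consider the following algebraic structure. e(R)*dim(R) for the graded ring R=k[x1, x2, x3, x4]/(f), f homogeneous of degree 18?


e(R)=deg(f)=18, dim(R)=4-1=3
e*dim=18*3=54


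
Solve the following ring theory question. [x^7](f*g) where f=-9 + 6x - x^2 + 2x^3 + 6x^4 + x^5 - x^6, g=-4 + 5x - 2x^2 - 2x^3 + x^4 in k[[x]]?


[x^7] = sum a_i*b_j, i+j=7
  2*1=2
  6*-2=-12
  1*-2=-2
  -1*5=-5
Sum=-17


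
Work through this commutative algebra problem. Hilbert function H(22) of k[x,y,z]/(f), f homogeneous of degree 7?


C(24,2)-C(17,2)=276-136=140


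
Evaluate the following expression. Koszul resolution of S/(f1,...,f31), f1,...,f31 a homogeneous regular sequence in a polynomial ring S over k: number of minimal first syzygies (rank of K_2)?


Regular sequence => Koszul complex is the minimal free resolution.
Syz_1 minimally generated by Koszul relations f_i*e_j - f_j*e_i (i<j): mu(Syz_1) = beta_2 = C(m,2) = m(m-1)/2
m=31
31*30/2 = 465


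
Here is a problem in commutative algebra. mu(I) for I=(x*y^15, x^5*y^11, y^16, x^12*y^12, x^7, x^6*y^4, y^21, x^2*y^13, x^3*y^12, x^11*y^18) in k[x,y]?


Remove redundant (divisible by others).
y^21 redundant.
x^11*y^18 redundant.
x^12*y^12 redundant.
Min: x^7, x^6*y^4, x^5*y^11, x^3*y^12, x^2*y^13, x*y^15, y^16
Count=7


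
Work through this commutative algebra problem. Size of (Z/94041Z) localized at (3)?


3-primary part: 94041=3^7*43
Size=3^7=2187


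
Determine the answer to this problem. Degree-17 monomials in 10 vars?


C(d+n-1,n-1)=C(26,9)=3124550


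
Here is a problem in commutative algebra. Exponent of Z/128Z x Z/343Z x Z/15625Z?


Exponent = lcm of the cyclic orders; pairwise coprime => product.
2^7*7^3*5^6=128*343*15625=686000000


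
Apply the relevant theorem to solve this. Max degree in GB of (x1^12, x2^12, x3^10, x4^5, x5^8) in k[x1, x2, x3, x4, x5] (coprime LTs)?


Pure powers, coprime LTs => already GB.
Degrees: 12, 12, 10, 5, 8
Max=12


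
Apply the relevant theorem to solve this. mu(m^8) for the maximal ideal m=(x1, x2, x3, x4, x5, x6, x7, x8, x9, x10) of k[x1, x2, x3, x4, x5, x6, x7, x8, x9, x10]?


Graded Nakayama: mu(m^d) = dim_k (m^d/m^(d+1)) = #degree-8 monomials in 10 vars
C(n+d-1,d)=C(17,8)=24310


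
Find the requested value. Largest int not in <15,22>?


gcd(15,22)=1 => F=ab-a-b=15*22-15-22=330-37=293


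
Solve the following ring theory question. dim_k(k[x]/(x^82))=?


Basis: 1,x,...,x^81
dim=82


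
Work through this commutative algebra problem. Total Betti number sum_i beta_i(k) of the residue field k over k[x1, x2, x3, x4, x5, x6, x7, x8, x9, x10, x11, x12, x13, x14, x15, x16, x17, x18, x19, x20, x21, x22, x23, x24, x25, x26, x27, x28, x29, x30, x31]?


Koszul resolution: beta_i(k)=C(n,i), n=31
sum_i C(31,i) = 2^31 = 2147483648


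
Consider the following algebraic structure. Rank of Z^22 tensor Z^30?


rank(M(x)N) = rank(M)*rank(N)
22*30 = 660


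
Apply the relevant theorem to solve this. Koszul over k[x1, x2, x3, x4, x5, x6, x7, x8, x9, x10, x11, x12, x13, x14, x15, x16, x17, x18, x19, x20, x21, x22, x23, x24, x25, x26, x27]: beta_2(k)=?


C(n,i)=C(27,2)=351


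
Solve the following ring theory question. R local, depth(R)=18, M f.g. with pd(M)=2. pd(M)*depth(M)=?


pd+depth=18
depth=18-2=16
pd*depth=2*16=32


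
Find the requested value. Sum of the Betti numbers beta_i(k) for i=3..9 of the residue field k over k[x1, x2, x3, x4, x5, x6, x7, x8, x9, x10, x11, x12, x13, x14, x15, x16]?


Koszul resolution: beta_i(k)=C(n,i), n=16
C(16,3)=560, C(16,4)=1820, C(16,5)=4368, C(16,6)=8008, C(16,7)=11440, C(16,8)=12870, C(16,9)=11440
Sum=50506


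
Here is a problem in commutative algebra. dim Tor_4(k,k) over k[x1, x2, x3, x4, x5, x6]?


Koszul: C(n,i)=C(6,4)=15


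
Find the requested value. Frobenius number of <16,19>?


gcd(16,19)=1 => F=ab-a-b=16*19-16-19=304-35=269


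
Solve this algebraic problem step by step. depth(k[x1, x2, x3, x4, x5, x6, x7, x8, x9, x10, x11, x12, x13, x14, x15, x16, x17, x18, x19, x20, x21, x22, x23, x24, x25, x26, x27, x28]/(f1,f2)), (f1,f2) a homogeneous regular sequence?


depth(R)=28
depth(R/I)=28-2=26


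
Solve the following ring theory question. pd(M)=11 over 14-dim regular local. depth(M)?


pd+depth=depth(R)=14
depth=14-11=3


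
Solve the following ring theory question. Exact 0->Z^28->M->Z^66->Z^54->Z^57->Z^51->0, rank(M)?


Alt sum=0:
(-1)^0*28 + (-1)^1*? + (-1)^2*66 + (-1)^3*54 + (-1)^4*57 + (-1)^5*51=0
rank(M)=46


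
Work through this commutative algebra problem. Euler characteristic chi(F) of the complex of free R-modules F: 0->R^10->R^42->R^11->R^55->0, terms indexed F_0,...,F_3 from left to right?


chi = sum (-1)^i * rank:
(-1)^0*10=10
(-1)^1*42=-42
(-1)^2*11=11
(-1)^3*55=-55
chi=-76


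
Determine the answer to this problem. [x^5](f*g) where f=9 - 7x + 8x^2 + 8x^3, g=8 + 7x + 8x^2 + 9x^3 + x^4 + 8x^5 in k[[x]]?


[x^5] = sum a_i*b_j, i+j=5
  9*8=72
  -7*1=-7
  8*9=72
  8*8=64
Sum=201


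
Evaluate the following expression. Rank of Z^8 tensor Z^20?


rank(M(x)N) = rank(M)*rank(N)
8*20 = 160


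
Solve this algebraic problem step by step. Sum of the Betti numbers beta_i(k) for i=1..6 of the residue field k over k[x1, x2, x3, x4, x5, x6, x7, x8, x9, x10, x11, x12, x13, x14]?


Koszul resolution: beta_i(k)=C(n,i), n=14
C(14,1)=14, C(14,2)=91, C(14,3)=364, C(14,4)=1001, C(14,5)=2002, C(14,6)=3003
Sum=6475


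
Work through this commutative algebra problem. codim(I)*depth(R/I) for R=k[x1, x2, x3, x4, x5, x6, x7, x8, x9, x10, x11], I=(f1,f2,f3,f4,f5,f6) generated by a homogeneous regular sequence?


codim=6, depth=dim(R/I)=11-6=5
Product=6*5=30


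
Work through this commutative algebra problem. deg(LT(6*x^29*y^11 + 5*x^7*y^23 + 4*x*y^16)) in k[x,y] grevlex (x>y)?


LT: 6*x^29*y^11
deg_x=29, deg_y=11
Total=29+11=40


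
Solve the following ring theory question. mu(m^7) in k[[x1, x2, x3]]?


C(n+d-1,d)=C(9,7)=36


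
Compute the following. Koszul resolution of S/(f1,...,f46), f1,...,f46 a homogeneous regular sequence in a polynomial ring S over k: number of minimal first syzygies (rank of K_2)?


Regular sequence => Koszul complex is the minimal free resolution.
Syz_1 minimally generated by Koszul relations f_i*e_j - f_j*e_i (i<j): mu(Syz_1) = beta_2 = C(m,2) = m(m-1)/2
m=46
46*45/2 = 1035


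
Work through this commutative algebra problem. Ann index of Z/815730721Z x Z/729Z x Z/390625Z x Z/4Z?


Exponent = lcm of the cyclic orders; pairwise coprime => product.
13^8*3^6*5^8*2^2=815730721*729*390625*4=929168274389062500


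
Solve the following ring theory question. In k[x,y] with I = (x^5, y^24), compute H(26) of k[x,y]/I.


k[x,y], I = (x^5, y^24), d = 26
Need i < 5 and d-i < 24.
Range: 3 <= i <= 4.
H(26) = 2


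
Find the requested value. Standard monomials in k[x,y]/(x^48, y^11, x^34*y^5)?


k[x,y]/I, I = (x^48, y^11, x^34*y^5)
Rect: 48x11=528. Corner: (48-34)x(11-5)=84.
dim = 528-84 = 444


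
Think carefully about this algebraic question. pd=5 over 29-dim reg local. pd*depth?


pd+depth=29
depth=29-5=24
pd*depth=5*24=120


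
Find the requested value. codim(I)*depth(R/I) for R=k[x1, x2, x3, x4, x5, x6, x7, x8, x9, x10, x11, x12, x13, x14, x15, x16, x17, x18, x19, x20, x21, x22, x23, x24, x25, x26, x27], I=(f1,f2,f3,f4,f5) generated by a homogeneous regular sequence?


codim=5, depth=dim(R/I)=27-5=22
Product=5*22=110


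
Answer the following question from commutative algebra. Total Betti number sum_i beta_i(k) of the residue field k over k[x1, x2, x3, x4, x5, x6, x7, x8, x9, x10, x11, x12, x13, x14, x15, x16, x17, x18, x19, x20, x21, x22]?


Koszul resolution: beta_i(k)=C(n,i), n=22
sum_i C(22,i) = 2^22 = 4194304


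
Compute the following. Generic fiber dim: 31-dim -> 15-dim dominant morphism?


dim(fiber)=dim(X)-dim(Y)=31-15=16


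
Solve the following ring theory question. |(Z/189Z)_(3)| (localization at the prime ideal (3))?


3-primary part: 189=3^3*7
Size=3^3=27


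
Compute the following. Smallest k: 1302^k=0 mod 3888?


1302^k mod 3888:
k=1: 1302
k=2: 36
k=3: 216
k=4: 1296
k=5: 0
First zero at k = 5


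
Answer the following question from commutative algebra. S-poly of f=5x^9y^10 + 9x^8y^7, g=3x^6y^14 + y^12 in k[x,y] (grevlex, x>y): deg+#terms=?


LT(f)=5x^9y^10, LT(g)=3x^6y^14
lcm(LM)=x^9y^14
S(f,g) (scaled by 15 to clear denominators) = 3y^4*f - 5x^3*g = 27x^8y^11 - 5x^3y^12
2 terms, deg 19.
19+2=21


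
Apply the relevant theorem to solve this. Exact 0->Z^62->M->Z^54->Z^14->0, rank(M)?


Alt sum=0:
(-1)^0*62 + (-1)^1*? + (-1)^2*54 + (-1)^3*14=0
rank(M)=102


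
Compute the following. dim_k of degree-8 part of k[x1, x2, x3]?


C(d+n-1,n-1)=C(10,2)=45


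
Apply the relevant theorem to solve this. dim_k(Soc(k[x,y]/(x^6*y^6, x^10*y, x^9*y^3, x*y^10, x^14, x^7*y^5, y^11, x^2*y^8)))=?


Socle = ann(m) = span of standard monomials u with x*u, y*u in I (staircase corners).
Minimal generators: x^14, x^10*y, x^9*y^3, x^7*y^5, x^6*y^6, x^2*y^8, x*y^10, y^11
Corners: y^10, xy^9, x^5y^7, x^6y^5, x^8y^4, x^9y^2, x^13
Socle dim=7


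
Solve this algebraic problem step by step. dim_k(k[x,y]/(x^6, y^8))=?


Basis: x^i*y^j, i<6, j<8
6*8=48


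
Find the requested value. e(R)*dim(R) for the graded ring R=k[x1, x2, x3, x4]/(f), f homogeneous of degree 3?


e(R)=deg(f)=3, dim(R)=4-1=3
e*dim=3*3=9


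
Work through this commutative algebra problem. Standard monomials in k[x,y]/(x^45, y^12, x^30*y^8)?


k[x,y]/I, I = (x^45, y^12, x^30*y^8)
Rect: 45x12=540. Corner: (45-30)x(12-8)=60.
dim = 540-60 = 480


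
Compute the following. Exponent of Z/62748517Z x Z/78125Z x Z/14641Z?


Exponent = lcm of the cyclic orders; pairwise coprime => product.
13^7*5^7*11^4=62748517*78125*14641=71773518546640625


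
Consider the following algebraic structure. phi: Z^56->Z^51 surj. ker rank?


rank(ker) = 56-51 = 5


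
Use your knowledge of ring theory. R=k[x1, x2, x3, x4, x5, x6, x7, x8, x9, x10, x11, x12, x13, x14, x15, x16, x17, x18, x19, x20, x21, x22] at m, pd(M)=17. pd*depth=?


pd+depth=22
depth=22-17=5
pd*depth=17*5=85


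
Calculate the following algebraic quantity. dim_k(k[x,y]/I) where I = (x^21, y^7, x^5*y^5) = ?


k[x,y]/I, I = (x^21, y^7, x^5*y^5)
Rect: 21x7=147. Corner: (21-5)x(7-5)=32.
dim = 147-32 = 115


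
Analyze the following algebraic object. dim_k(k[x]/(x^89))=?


Basis: 1,x,...,x^88
dim=89


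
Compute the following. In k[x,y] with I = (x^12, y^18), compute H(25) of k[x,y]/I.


k[x,y], I = (x^12, y^18), d = 25
Need i < 12 and d-i < 18.
Range: 8 <= i <= 11.
H(25) = 4


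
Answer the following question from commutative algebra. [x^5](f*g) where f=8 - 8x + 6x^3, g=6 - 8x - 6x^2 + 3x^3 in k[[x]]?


[x^5] = sum a_i*b_j, i+j=5
  6*-6=-36
Sum=-36


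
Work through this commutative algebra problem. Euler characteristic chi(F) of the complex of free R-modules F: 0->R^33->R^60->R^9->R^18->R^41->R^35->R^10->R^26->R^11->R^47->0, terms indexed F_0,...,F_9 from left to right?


chi = sum (-1)^i * rank:
(-1)^0*33=33
(-1)^1*60=-60
(-1)^2*9=9
(-1)^3*18=-18
(-1)^4*41=41
(-1)^5*35=-35
(-1)^6*10=10
(-1)^7*26=-26
(-1)^8*11=11
(-1)^9*47=-47
chi=-82


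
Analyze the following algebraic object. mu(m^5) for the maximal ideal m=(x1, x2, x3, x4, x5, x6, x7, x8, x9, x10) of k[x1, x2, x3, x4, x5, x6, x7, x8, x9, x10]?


Graded Nakayama: mu(m^d) = dim_k (m^d/m^(d+1)) = #degree-5 monomials in 10 vars
C(n+d-1,d)=C(14,5)=2002


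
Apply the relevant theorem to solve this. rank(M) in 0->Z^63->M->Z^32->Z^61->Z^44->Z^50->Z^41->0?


Alt sum=0:
(-1)^0*63 + (-1)^1*? + (-1)^2*32 + (-1)^3*61 + (-1)^4*44 + (-1)^5*50 + (-1)^6*41=0
rank(M)=69


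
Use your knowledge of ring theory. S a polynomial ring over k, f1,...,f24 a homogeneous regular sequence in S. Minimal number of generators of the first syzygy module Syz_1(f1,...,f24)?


Regular sequence => Koszul complex is the minimal free resolution.
Syz_1 minimally generated by Koszul relations f_i*e_j - f_j*e_i (i<j): mu(Syz_1) = beta_2 = C(m,2) = m(m-1)/2
m=24
24*23/2 = 276


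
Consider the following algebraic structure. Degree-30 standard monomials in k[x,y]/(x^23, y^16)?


k[x,y], I = (x^23, y^16), d = 30
Need i < 23 and d-i < 16.
Range: 15 <= i <= 22.
H(30) = 8


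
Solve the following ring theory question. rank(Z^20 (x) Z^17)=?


rank(M(x)N) = rank(M)*rank(N)
20*17 = 340


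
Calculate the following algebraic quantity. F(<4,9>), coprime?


gcd(4,9)=1 => F=ab-a-b=4*9-4-9=36-13=23


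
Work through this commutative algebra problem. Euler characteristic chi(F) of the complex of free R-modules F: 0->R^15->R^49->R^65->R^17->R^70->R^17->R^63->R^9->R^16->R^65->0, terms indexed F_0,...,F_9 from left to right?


chi = sum (-1)^i * rank:
(-1)^0*15=15
(-1)^1*49=-49
(-1)^2*65=65
(-1)^3*17=-17
(-1)^4*70=70
(-1)^5*17=-17
(-1)^6*63=63
(-1)^7*9=-9
(-1)^8*16=16
(-1)^9*65=-65
chi=72


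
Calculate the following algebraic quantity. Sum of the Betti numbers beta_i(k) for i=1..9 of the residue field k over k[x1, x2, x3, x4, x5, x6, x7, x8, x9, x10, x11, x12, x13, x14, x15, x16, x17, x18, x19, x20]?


Koszul resolution: beta_i(k)=C(n,i), n=20
C(20,1)=20, C(20,2)=190, C(20,3)=1140, C(20,4)=4845, C(20,5)=15504, C(20,6)=38760, C(20,7)=77520, C(20,8)=125970, C(20,9)=167960
Sum=431909


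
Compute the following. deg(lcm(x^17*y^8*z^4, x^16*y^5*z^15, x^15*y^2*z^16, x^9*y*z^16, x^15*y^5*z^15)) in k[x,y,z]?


lcm = componentwise max:
x: max(17,16,15,9,15)=17
y: max(8,5,2,1,5)=8
z: max(4,15,16,16,15)=16
Total=17+8+16=41


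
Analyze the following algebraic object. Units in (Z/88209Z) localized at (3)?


Local ring = Z/729Z.
phi(729) = 3^5*(3-1) = 486


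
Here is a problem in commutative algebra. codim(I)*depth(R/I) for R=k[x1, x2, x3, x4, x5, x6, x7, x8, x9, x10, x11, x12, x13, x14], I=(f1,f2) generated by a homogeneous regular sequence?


codim=2, depth=dim(R/I)=14-2=12
Product=2*12=24


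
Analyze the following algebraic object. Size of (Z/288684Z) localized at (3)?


3-primary part: 288684=3^8*44
Size=3^8=6561


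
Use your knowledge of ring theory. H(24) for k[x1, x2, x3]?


C(d+n-1,n-1)=C(26,2)=325


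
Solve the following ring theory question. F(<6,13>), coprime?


gcd(6,13)=1 => F=ab-a-b=6*13-6-13=78-19=59


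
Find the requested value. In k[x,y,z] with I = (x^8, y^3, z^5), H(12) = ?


Need i<8, j<3, k<5 with i+j+k=12.
For each i, j ranges over max(0,12-i-4)..min(2,12-i):
  i=0: j in [8,2] -> 0
  i=1: j in [7,2] -> 0
  i=2: j in [6,2] -> 0
  i=3: j in [5,2] -> 0
  i=4: j in [4,2] -> 0
  i=5: j in [3,2] -> 0
  i=6: j in [2,2] -> 1
  i=7: j in [1,2] -> 2
H(12) = 0+0+0+0+0+0+1+2 = 3


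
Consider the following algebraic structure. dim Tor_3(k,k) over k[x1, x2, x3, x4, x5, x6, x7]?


Koszul: C(n,i)=C(7,3)=35


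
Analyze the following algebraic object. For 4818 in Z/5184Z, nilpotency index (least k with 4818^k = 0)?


4818^k mod 5184:
k=1: 4818
k=2: 4356
k=3: 2376
k=4: 1296
k=5: 2592
k=6: 0
First zero at k = 6


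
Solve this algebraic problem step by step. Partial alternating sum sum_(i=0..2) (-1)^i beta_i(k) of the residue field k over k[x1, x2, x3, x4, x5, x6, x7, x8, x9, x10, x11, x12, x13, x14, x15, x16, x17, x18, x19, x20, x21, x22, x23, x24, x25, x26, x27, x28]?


Koszul resolution: beta_i(k)=C(n,i), n=28
sum_(i=0..p) (-1)^i C(n,i) = (-1)^p C(n-1,p)
(-1)^2*C(27,2) = (-1)^2*351 = 351


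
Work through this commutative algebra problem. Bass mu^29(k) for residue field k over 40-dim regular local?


C(n,i)=C(40,29)=2311801440


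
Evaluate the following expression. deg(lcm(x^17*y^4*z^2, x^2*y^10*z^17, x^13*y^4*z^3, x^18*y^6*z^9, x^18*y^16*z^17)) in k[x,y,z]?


lcm = componentwise max:
x: max(17,2,13,18,18)=18
y: max(4,10,4,6,16)=16
z: max(2,17,3,9,17)=17
Total=18+16+17=51


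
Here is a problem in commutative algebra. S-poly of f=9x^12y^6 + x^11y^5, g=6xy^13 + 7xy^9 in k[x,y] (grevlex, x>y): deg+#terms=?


LT(f)=9x^12y^6, LT(g)=6xy^13
lcm(LM)=x^12y^13
S(f,g) (scaled by 54 to clear denominators) = 6y^7*f - 9x^11*g = 6x^11y^12 - 63x^12y^9
2 terms, deg 23.
23+2=25


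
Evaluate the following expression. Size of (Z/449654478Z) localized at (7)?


7-primary part: 449654478=7^8*78
Size=7^8=5764801


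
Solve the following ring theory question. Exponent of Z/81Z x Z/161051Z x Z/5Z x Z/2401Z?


Exponent = lcm of the cyclic orders; pairwise coprime => product.
3^4*11^5*5^1*7^4=81*161051*5*2401=156606797655


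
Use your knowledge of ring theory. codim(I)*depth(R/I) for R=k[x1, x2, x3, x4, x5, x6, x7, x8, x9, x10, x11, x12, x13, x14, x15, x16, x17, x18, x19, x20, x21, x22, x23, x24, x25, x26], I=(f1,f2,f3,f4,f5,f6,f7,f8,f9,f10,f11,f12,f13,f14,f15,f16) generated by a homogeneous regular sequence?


codim=16, depth=dim(R/I)=26-16=10
Product=16*10=160


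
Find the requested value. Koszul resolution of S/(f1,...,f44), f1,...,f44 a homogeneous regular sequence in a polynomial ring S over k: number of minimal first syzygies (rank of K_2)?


Regular sequence => Koszul complex is the minimal free resolution.
Syz_1 minimally generated by Koszul relations f_i*e_j - f_j*e_i (i<j): mu(Syz_1) = beta_2 = C(m,2) = m(m-1)/2
m=44
44*43/2 = 946


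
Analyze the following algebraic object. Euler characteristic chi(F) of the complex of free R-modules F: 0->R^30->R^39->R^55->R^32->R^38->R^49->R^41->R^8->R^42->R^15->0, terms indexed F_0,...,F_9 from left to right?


chi = sum (-1)^i * rank:
(-1)^0*30=30
(-1)^1*39=-39
(-1)^2*55=55
(-1)^3*32=-32
(-1)^4*38=38
(-1)^5*49=-49
(-1)^6*41=41
(-1)^7*8=-8
(-1)^8*42=42
(-1)^9*15=-15
chi=63


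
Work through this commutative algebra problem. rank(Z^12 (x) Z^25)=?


rank(M(x)N) = rank(M)*rank(N)
12*25 = 300


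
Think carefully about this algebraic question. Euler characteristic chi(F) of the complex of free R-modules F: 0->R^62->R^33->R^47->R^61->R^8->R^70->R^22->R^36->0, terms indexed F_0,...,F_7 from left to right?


chi = sum (-1)^i * rank:
(-1)^0*62=62
(-1)^1*33=-33
(-1)^2*47=47
(-1)^3*61=-61
(-1)^4*8=8
(-1)^5*70=-70
(-1)^6*22=22
(-1)^7*36=-36
chi=-61


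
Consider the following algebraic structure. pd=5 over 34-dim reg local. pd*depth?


pd+depth=34
depth=34-5=29
pd*depth=5*29=145


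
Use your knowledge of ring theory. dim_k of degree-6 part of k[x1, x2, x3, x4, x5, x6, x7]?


C(d+n-1,n-1)=C(12,6)=924


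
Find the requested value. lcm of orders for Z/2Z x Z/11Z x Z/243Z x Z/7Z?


Exponent = lcm of the cyclic orders; pairwise coprime => product.
2^1*11^1*3^5*7^1=2*11*243*7=37422


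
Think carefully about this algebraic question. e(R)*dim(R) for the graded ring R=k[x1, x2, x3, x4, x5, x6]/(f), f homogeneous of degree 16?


e(R)=deg(f)=16, dim(R)=6-1=5
e*dim=16*5=80


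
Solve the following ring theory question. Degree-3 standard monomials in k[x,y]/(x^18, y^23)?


k[x,y], I = (x^18, y^23), d = 3
Need i < 18 and d-i < 23.
Range: 0 <= i <= 3.
H(3) = 4


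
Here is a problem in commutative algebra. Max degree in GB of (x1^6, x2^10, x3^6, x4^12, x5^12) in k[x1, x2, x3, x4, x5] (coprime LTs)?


Pure powers, coprime LTs => already GB.
Degrees: 6, 10, 6, 12, 12
Max=12


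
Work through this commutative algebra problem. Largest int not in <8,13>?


gcd(8,13)=1 => F=ab-a-b=8*13-8-13=104-21=83


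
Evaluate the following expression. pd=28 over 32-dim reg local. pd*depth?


pd+depth=32
depth=32-28=4
pd*depth=28*4=112


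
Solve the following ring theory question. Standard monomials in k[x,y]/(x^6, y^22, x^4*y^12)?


k[x,y]/I, I = (x^6, y^22, x^4*y^12)
Rect: 6x22=132. Corner: (6-4)x(22-12)=20.
dim = 132-20 = 112


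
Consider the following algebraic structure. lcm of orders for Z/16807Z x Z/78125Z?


Exponent = lcm of the cyclic orders; pairwise coprime => product.
7^5*5^7=16807*78125=1313046875


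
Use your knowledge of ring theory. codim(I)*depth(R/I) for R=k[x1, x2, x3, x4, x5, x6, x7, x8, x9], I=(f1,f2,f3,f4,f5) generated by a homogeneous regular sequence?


codim=5, depth=dim(R/I)=9-5=4
Product=5*4=20


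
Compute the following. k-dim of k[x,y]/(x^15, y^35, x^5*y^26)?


k[x,y]/I, I = (x^15, y^35, x^5*y^26)
Rect: 15x35=525. Corner: (15-5)x(35-26)=90.
dim = 525-90 = 435


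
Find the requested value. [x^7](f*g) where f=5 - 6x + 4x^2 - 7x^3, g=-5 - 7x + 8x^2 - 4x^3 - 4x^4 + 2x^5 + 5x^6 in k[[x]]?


[x^7] = sum a_i*b_j, i+j=7
  -6*5=-30
  4*2=8
  -7*-4=28
Sum=6


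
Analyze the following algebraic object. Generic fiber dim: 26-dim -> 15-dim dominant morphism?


dim(fiber)=dim(X)-dim(Y)=26-15=11


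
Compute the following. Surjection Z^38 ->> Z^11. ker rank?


rank(ker) = 38-11 = 27


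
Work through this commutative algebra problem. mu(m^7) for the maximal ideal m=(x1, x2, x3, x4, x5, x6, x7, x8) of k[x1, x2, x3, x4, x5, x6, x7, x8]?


Graded Nakayama: mu(m^d) = dim_k (m^d/m^(d+1)) = #degree-7 monomials in 8 vars
C(n+d-1,d)=C(14,7)=3432


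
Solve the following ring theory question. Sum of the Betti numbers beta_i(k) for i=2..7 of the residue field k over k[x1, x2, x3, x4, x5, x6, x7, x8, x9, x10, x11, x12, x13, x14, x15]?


Koszul resolution: beta_i(k)=C(n,i), n=15
C(15,2)=105, C(15,3)=455, C(15,4)=1365, C(15,5)=3003, C(15,6)=5005, C(15,7)=6435
Sum=16368


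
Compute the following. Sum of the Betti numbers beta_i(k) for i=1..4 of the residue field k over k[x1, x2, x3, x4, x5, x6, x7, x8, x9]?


Koszul resolution: beta_i(k)=C(n,i), n=9
C(9,1)=9, C(9,2)=36, C(9,3)=84, C(9,4)=126
Sum=255


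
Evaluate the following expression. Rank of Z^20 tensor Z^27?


rank(M(x)N) = rank(M)*rank(N)
20*27 = 540


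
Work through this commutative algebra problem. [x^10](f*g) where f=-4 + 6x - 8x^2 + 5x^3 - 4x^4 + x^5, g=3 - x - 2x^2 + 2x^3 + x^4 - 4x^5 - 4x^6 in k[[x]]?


[x^10] = sum a_i*b_j, i+j=10
  -4*-4=16
  1*-4=-4
Sum=12


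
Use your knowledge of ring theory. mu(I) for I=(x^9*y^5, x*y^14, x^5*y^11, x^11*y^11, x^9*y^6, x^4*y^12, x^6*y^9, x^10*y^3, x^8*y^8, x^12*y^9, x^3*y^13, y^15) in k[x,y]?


Remove redundant (divisible by others).
x^9*y^6 redundant.
x^11*y^11 redundant.
x^12*y^9 redundant.
Min: x^10*y^3, x^9*y^5, x^8*y^8, x^6*y^9, x^5*y^11, x^4*y^12, x^3*y^13, x*y^14, y^15
Count=9


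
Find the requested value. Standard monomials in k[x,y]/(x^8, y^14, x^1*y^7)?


k[x,y]/I, I = (x^8, y^14, x^1*y^7)
Rect: 8x14=112. Corner: (8-1)x(14-7)=49.
dim = 112-49 = 63


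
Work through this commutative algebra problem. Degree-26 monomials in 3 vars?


C(d+n-1,n-1)=C(28,2)=378


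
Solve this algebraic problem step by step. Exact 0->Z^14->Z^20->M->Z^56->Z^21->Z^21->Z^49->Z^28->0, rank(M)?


Alt sum=0:
(-1)^0*14 + (-1)^1*20 + (-1)^2*? + (-1)^3*56 + (-1)^4*21 + (-1)^5*21 + (-1)^6*49 + (-1)^7*28=0
rank(M)=41


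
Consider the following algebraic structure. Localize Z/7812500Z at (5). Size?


5-primary part: 7812500=5^9*4
Size=5^9=1953125


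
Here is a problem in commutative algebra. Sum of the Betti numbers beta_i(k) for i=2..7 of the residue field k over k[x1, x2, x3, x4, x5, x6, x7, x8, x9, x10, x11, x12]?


Koszul resolution: beta_i(k)=C(n,i), n=12
C(12,2)=66, C(12,3)=220, C(12,4)=495, C(12,5)=792, C(12,6)=924, C(12,7)=792
Sum=3289


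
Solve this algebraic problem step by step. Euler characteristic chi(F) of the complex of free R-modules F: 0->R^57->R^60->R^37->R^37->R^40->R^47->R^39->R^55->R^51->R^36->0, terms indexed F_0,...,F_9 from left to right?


chi = sum (-1)^i * rank:
(-1)^0*57=57
(-1)^1*60=-60
(-1)^2*37=37
(-1)^3*37=-37
(-1)^4*40=40
(-1)^5*47=-47
(-1)^6*39=39
(-1)^7*55=-55
(-1)^8*51=51
(-1)^9*36=-36
chi=-11


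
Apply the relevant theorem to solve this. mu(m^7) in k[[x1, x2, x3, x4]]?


C(n+d-1,d)=C(10,7)=120


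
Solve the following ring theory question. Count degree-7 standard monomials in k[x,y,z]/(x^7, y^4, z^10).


Need i<7, j<4, k<10 with i+j+k=7.
For each i, j ranges over max(0,7-i-9)..min(3,7-i):
  i=0: j in [0,3] -> 4
  i=1: j in [0,3] -> 4
  i=2: j in [0,3] -> 4
  i=3: j in [0,3] -> 4
  i=4: j in [0,3] -> 4
  i=5: j in [0,2] -> 3
  i=6: j in [0,1] -> 2
H(7) = 4+4+4+4+4+3+2 = 25


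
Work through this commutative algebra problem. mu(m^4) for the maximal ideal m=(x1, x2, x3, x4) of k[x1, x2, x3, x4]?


Graded Nakayama: mu(m^d) = dim_k (m^d/m^(d+1)) = #degree-4 monomials in 4 vars
C(n+d-1,d)=C(7,4)=35


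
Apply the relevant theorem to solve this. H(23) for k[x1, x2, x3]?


C(d+n-1,n-1)=C(25,2)=300


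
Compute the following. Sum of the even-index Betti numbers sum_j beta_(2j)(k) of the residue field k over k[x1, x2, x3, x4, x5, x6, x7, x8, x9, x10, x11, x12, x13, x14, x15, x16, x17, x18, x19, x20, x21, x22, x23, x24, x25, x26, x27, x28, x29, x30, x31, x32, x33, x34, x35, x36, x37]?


Koszul resolution: beta_i(k)=C(n,i), n=37
sum_even C(37,i) = 2^(n-1) = 2^36 = 68719476736


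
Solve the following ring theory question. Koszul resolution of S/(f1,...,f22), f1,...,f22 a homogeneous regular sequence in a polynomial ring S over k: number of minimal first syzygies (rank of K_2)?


Regular sequence => Koszul complex is the minimal free resolution.
Syz_1 minimally generated by Koszul relations f_i*e_j - f_j*e_i (i<j): mu(Syz_1) = beta_2 = C(m,2) = m(m-1)/2
m=22
22*21/2 = 231


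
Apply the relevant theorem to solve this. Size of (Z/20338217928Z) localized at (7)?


7-primary part: 20338217928=7^10*72
Size=7^10=282475249


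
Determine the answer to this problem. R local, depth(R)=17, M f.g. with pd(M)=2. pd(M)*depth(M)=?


pd+depth=17
depth=17-2=15
pd*depth=2*15=30


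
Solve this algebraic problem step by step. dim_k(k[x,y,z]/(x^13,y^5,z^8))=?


Basis: x^iy^jz^k, i<13,j<5,k<8
13*5*8=520


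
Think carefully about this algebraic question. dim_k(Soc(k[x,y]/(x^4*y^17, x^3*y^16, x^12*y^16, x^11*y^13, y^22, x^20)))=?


Socle = ann(m) = span of standard monomials u with x*u, y*u in I (staircase corners).
Redundant generators: x^4*y^17, x^12*y^16
Minimal generators: x^20, x^11*y^13, x^3*y^16, y^22
Corners: x^2y^21, x^10y^15, x^19y^12
Socle dim=3


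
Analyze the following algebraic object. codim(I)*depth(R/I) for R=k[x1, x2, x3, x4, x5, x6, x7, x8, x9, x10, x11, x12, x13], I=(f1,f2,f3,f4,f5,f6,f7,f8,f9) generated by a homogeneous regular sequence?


codim=9, depth=dim(R/I)=13-9=4
Product=9*4=36


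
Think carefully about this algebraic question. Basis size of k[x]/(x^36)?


Basis: 1,x,...,x^35
dim=36


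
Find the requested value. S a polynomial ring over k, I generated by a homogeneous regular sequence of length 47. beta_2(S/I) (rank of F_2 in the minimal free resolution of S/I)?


Regular sequence => Koszul complex is the minimal free resolution.
Syz_1 minimally generated by Koszul relations f_i*e_j - f_j*e_i (i<j): mu(Syz_1) = beta_2 = C(m,2) = m(m-1)/2
m=47
47*46/2 = 1081


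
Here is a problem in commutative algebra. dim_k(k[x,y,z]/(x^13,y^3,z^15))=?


Basis: x^iy^jz^k, i<13,j<3,k<15
13*3*15=585


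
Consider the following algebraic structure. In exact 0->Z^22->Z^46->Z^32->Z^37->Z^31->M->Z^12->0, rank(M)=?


Alt sum=0:
(-1)^0*22 + (-1)^1*46 + (-1)^2*32 + (-1)^3*37 + (-1)^4*31 + (-1)^5*? + (-1)^6*12=0
rank(M)=14


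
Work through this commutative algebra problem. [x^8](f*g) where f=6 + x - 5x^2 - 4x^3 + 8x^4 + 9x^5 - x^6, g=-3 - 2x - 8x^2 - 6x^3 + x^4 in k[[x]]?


[x^8] = sum a_i*b_j, i+j=8
  8*1=8
  9*-6=-54
  -1*-8=8
Sum=-38


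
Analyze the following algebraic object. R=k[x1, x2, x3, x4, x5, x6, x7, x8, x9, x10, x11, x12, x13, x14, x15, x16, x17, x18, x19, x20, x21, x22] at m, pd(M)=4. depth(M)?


pd+depth=depth(R)=22
depth=22-4=18


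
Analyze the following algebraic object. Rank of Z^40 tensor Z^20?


rank(M(x)N) = rank(M)*rank(N)
40*20 = 800


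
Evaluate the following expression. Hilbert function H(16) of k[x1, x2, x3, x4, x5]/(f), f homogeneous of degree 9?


C(20,4)-C(11,4)=4845-330=4515


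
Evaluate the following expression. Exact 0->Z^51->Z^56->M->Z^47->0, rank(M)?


Alt sum=0:
(-1)^0*51 + (-1)^1*56 + (-1)^2*? + (-1)^3*47=0
rank(M)=52


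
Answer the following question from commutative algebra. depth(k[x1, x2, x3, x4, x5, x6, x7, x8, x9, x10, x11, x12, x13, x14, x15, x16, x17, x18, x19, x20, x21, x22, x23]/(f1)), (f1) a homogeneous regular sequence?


depth(R)=23
depth(R/I)=23-1=22


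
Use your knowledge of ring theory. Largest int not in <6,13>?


gcd(6,13)=1 => F=ab-a-b=6*13-6-13=78-19=59


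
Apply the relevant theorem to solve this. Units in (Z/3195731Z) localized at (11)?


Local ring = Z/1331Z.
phi(1331) = 11^2*(11-1) = 1210


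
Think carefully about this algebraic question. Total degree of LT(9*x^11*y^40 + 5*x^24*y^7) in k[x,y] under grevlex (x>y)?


LT: 9*x^11*y^40
deg_x=11, deg_y=40
Total=11+40=51


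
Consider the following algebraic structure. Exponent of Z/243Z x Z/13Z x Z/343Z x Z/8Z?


Exponent = lcm of the cyclic orders; pairwise coprime => product.
3^5*13^1*7^3*2^3=243*13*343*8=8668296


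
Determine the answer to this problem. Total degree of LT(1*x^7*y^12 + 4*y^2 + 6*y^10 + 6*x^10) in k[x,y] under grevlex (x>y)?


LT: 1*x^7*y^12
deg_x=7, deg_y=12
Total=7+12=19


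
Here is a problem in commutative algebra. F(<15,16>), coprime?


gcd(15,16)=1 => F=ab-a-b=15*16-15-16=240-31=209


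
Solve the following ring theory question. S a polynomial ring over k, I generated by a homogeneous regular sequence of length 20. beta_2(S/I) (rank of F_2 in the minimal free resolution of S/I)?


Regular sequence => Koszul complex is the minimal free resolution.
Syz_1 minimally generated by Koszul relations f_i*e_j - f_j*e_i (i<j): mu(Syz_1) = beta_2 = C(m,2) = m(m-1)/2
m=20
20*19/2 = 190


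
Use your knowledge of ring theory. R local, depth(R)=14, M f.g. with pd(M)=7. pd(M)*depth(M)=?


pd+depth=14
depth=14-7=7
pd*depth=7*7=49


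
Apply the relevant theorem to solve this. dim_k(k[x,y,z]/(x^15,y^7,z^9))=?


Basis: x^iy^jz^k, i<15,j<7,k<9
15*7*9=945


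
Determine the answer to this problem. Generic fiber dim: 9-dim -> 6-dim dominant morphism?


dim(fiber)=dim(X)-dim(Y)=9-6=3


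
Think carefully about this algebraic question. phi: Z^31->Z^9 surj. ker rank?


rank(ker) = 31-9 = 22


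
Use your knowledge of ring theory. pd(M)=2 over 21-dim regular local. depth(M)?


pd+depth=depth(R)=21
depth=21-2=19


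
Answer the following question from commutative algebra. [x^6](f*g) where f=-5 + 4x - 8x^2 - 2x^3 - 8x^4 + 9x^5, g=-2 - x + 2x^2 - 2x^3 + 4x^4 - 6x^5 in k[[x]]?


[x^6] = sum a_i*b_j, i+j=6
  4*-6=-24
  -8*4=-32
  -2*-2=4
  -8*2=-16
  9*-1=-9
Sum=-77


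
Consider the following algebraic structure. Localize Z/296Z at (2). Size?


2-primary part: 296=2^3*37
Size=2^3=8


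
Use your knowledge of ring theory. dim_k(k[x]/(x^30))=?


Basis: 1,x,...,x^29
dim=30


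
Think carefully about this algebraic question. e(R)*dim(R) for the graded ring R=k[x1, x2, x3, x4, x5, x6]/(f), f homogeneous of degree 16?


e(R)=deg(f)=16, dim(R)=6-1=5
e*dim=16*5=80


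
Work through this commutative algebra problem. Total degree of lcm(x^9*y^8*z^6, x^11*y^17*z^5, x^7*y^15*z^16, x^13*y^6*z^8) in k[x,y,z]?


lcm = componentwise max:
x: max(9,11,7,13)=13
y: max(8,17,15,6)=17
z: max(6,5,16,8)=16
Total=13+17+16=46


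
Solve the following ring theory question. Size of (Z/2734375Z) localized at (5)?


5-primary part: 2734375=5^8*7
Size=5^8=390625


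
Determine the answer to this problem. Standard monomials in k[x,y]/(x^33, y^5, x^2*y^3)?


k[x,y]/I, I = (x^33, y^5, x^2*y^3)
Rect: 33x5=165. Corner: (33-2)x(5-3)=62.
dim = 165-62 = 103


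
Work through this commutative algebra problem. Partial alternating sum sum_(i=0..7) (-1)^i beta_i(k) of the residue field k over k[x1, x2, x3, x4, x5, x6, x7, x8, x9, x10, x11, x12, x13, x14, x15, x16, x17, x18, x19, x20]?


Koszul resolution: beta_i(k)=C(n,i), n=20
sum_(i=0..p) (-1)^i C(n,i) = (-1)^p C(n-1,p)
(-1)^7*C(19,7) = (-1)^7*50388 = -50388


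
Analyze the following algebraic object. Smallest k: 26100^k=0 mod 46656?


26100^k mod 46656:
k=1: 26100
k=2: 32400
k=3: 0
First zero at k = 3


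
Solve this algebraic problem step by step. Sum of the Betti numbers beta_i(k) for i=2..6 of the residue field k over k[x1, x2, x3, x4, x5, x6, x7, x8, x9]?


Koszul resolution: beta_i(k)=C(n,i), n=9
C(9,2)=36, C(9,3)=84, C(9,4)=126, C(9,5)=126, C(9,6)=84
Sum=456


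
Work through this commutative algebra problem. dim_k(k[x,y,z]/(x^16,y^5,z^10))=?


Basis: x^iy^jz^k, i<16,j<5,k<10
16*5*10=800


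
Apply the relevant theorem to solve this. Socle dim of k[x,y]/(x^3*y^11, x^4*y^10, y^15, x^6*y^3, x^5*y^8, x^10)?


Socle = ann(m) = span of standard monomials u with x*u, y*u in I (staircase corners).
Minimal generators: x^10, x^6*y^3, x^5*y^8, x^4*y^10, x^3*y^11, y^15
Corners: x^2y^14, x^3y^10, x^4y^9, x^5y^7, x^9y^2
Socle dim=5


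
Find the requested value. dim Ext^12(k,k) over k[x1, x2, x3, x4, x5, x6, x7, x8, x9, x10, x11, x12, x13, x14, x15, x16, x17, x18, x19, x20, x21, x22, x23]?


C(n,i)=C(23,12)=1352078


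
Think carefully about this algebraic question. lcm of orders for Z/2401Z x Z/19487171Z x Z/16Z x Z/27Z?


Exponent = lcm of the cyclic orders; pairwise coprime => product.
7^4*11^7*2^4*3^3=2401*19487171*16*27=20212717350672


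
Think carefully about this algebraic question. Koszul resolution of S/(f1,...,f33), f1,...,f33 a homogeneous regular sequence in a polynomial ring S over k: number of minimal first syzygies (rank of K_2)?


Regular sequence => Koszul complex is the minimal free resolution.
Syz_1 minimally generated by Koszul relations f_i*e_j - f_j*e_i (i<j): mu(Syz_1) = beta_2 = C(m,2) = m(m-1)/2
m=33
33*32/2 = 528


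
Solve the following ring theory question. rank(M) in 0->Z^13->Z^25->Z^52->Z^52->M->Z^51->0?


Alt sum=0:
(-1)^0*13 + (-1)^1*25 + (-1)^2*52 + (-1)^3*52 + (-1)^4*? + (-1)^5*51=0
rank(M)=63


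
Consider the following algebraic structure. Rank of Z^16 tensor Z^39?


rank(M(x)N) = rank(M)*rank(N)
16*39 = 624


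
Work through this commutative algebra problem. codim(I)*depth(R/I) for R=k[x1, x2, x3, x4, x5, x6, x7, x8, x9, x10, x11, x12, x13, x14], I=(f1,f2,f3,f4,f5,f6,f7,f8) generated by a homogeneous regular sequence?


codim=8, depth=dim(R/I)=14-8=6
Product=8*6=48


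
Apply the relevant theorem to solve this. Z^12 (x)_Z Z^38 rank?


rank(M(x)N) = rank(M)*rank(N)
12*38 = 456


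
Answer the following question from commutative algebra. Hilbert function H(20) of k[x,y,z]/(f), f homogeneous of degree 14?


C(22,2)-C(8,2)=231-28=203


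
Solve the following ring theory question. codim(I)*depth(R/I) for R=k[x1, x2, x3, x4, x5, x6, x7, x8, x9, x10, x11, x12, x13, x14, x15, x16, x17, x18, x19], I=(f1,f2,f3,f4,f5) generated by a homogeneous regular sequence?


codim=5, depth=dim(R/I)=19-5=14
Product=5*14=70


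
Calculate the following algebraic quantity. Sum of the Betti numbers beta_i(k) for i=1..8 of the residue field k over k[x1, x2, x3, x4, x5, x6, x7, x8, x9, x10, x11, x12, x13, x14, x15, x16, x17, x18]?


Koszul resolution: beta_i(k)=C(n,i), n=18
C(18,1)=18, C(18,2)=153, C(18,3)=816, C(18,4)=3060, C(18,5)=8568, C(18,6)=18564, C(18,7)=31824, C(18,8)=43758
Sum=106761


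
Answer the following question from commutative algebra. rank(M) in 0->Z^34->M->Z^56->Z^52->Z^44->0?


Alt sum=0:
(-1)^0*34 + (-1)^1*? + (-1)^2*56 + (-1)^3*52 + (-1)^4*44=0
rank(M)=82


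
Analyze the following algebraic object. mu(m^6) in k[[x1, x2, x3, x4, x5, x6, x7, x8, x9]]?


C(n+d-1,d)=C(14,6)=3003


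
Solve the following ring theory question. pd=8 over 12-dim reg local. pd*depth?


pd+depth=12
depth=12-8=4
pd*depth=8*4=32


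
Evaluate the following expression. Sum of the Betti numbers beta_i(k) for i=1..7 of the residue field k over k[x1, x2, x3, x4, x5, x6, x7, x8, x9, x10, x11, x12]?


Koszul resolution: beta_i(k)=C(n,i), n=12
C(12,1)=12, C(12,2)=66, C(12,3)=220, C(12,4)=495, C(12,5)=792, C(12,6)=924, C(12,7)=792
Sum=3301


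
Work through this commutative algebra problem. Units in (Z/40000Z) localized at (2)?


Local ring = Z/64Z.
phi(64) = 2^5*(2-1) = 32


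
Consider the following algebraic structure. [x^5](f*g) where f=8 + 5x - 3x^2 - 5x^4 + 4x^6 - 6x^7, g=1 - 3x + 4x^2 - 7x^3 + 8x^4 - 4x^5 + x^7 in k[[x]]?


[x^5] = sum a_i*b_j, i+j=5
  8*-4=-32
  5*8=40
  -3*-7=21
  -5*-3=15
Sum=44


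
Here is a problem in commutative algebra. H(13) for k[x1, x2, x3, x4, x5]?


C(d+n-1,n-1)=C(17,4)=2380


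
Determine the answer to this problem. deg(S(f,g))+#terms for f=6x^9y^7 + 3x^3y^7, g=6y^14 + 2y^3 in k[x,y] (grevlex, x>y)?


LT(f)=6x^9y^7, LT(g)=6y^14
lcm(LM)=x^9y^14
S(f,g) (scaled by 36 to clear denominators) = 6y^7*f - 6x^9*g = 18x^3y^14 - 12x^9y^3
2 terms, deg 17.
17+2=19


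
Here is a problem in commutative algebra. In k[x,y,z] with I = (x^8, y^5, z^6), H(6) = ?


Need i<8, j<5, k<6 with i+j+k=6.
For each i, j ranges over max(0,6-i-5)..min(4,6-i):
  i=0: j in [1,4] -> 4
  i=1: j in [0,4] -> 5
  i=2: j in [0,4] -> 5
  i=3: j in [0,3] -> 4
  i=4: j in [0,2] -> 3
  i=5: j in [0,1] -> 2
  i=6: j in [0,0] -> 1
H(6) = 4+5+5+4+3+2+1 = 24


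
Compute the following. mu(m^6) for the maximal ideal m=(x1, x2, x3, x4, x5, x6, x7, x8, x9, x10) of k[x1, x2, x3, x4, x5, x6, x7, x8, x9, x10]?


Graded Nakayama: mu(m^d) = dim_k (m^d/m^(d+1)) = #degree-6 monomials in 10 vars
C(n+d-1,d)=C(15,6)=5005


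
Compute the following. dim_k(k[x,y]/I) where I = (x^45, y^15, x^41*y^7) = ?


k[x,y]/I, I = (x^45, y^15, x^41*y^7)
Rect: 45x15=675. Corner: (45-41)x(15-7)=32.
dim = 675-32 = 643


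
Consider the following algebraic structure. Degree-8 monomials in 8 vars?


C(d+n-1,n-1)=C(15,7)=6435
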